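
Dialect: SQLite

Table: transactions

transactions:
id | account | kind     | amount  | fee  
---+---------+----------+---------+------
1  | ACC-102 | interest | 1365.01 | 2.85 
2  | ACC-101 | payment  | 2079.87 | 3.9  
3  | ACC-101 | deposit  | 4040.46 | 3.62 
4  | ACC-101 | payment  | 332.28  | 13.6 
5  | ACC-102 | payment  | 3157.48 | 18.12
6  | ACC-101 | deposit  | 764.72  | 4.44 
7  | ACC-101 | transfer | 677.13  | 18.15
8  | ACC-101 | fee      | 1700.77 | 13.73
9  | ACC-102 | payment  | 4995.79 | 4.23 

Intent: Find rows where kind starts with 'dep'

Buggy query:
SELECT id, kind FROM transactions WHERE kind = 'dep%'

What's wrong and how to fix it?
Bug: Wildcards only work with LIKE; '=' treats '%' as a literal character

Fix: Use LIKE for wildcard pattern matching

Corrected query:
SELECT id, kind FROM transactions WHERE kind LIKE 'dep%'

Result:
id | kind   
---+--------
3  | deposit
6  | deposit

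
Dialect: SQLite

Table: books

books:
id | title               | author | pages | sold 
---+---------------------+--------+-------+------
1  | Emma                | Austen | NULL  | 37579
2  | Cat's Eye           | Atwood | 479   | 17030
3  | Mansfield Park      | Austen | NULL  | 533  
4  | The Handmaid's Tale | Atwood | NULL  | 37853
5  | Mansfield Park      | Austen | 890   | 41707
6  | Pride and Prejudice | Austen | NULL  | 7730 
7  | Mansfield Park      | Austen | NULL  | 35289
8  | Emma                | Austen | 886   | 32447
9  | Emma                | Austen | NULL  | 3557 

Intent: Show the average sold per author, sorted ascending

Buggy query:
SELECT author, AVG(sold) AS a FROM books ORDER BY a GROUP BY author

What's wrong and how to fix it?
Bug: GROUP BY must precede ORDER BY

Fix: Reorder: SELECT … FROM … GROUP BY … ORDER BY …

Corrected query:
SELECT author, AVG(sold) AS a FROM books GROUP BY author ORDER BY a

Result:
author | a           
-------+-------------
Austen | 22691.714286
Atwood | 27441.5     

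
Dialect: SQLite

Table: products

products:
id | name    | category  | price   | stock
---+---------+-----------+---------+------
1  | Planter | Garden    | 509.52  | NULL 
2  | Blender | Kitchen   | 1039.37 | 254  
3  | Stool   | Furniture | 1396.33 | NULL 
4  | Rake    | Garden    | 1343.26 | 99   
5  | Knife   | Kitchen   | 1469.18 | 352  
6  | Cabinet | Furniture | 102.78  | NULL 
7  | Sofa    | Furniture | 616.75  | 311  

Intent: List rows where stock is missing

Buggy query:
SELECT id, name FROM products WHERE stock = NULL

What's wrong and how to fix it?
Bug: Comparing to NULL with '=' never matches; NULL = NULL is unknown, not true

Fix: Use IS NULL to test for NULL

Corrected query:
SELECT id, name FROM products WHERE stock IS NULL

Result:
id | name   
---+--------
1  | Planter
3  | Stool  
6  | Cabinet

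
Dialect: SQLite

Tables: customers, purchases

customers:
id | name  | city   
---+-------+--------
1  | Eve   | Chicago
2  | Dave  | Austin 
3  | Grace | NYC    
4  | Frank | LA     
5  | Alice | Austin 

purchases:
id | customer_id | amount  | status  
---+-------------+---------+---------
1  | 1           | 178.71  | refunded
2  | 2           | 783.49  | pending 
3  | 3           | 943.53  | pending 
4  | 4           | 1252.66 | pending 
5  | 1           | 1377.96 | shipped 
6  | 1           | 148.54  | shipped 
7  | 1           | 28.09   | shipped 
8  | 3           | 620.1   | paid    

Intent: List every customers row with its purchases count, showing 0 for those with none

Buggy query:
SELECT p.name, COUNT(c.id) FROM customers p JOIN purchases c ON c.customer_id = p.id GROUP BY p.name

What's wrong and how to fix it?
Bug: An inner join excludes parents with zero children

Fix: Switch to LEFT JOIN to retain unmatched parent rows

Corrected query:
SELECT p.name, COUNT(c.id) FROM customers p LEFT JOIN purchases c ON c.customer_id = p.id GROUP BY p.name

Result:
name  | COUNT(c.id)
------+------------
Alice | 0          
Dave  | 1          
Eve   | 4          
Frank | 1          
Grace | 2          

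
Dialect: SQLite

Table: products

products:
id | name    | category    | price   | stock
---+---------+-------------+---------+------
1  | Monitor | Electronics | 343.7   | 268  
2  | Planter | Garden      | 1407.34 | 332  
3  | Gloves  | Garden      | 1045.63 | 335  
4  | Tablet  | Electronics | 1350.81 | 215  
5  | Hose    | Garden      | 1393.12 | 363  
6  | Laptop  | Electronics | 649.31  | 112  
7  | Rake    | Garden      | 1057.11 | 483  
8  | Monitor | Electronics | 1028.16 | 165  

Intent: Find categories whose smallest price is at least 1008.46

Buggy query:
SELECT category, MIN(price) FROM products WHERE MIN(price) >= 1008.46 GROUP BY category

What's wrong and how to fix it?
Bug: MIN() in WHERE is a misuse of aggregate

Fix: Use HAVING for the per-group MIN condition

Corrected query:
SELECT category, MIN(price) FROM products GROUP BY category HAVING MIN(price) >= 1008.46

Result:
category | MIN(price)
---------+-----------
Garden   | 1045.63   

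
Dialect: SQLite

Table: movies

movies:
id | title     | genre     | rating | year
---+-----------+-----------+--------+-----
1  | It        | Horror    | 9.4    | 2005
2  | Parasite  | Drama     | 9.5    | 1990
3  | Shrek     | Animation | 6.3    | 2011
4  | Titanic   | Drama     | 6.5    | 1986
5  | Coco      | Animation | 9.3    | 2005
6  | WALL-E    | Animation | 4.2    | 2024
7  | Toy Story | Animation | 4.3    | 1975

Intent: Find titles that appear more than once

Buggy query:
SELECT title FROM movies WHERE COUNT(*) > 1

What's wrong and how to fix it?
Bug: WHERE can't reference COUNT(*); aggregates are computed after WHERE

Fix: Group first, then use HAVING for the count condition

Corrected query:
SELECT title FROM movies GROUP BY title HAVING COUNT(*) > 1

Result:
(no rows)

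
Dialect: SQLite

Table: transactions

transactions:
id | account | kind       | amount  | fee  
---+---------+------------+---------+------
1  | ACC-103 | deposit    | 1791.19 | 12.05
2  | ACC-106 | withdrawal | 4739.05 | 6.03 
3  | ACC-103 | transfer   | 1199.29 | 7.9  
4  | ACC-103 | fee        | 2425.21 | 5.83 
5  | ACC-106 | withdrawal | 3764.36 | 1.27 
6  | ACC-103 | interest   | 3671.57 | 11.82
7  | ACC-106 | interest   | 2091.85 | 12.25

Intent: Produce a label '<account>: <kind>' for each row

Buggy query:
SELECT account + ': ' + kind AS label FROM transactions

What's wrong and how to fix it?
Bug: '+' is numeric addition; on text columns SQLite converts them to 0 instead of concatenating

Fix: Use the || operator for string concatenation

Corrected query:
SELECT account || ': ' || kind AS label FROM transactions

Result:
label              
-------------------
ACC-103: deposit   
ACC-106: withdrawal
ACC-103: transfer  
ACC-103: fee       
ACC-106: withdrawal
ACC-103: interest  
ACC-106: interest  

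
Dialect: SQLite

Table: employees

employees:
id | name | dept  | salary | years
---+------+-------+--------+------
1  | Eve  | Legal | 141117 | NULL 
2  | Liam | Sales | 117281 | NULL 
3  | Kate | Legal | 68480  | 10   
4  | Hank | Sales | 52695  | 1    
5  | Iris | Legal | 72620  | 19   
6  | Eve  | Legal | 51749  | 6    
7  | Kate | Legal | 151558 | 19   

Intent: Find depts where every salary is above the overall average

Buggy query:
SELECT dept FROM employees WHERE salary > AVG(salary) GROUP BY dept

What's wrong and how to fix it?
Bug: WHERE evaluates per row before aggregation, so AVG() is unavailable

Fix: Compute the overall average in a scalar subquery and compare each group's MIN against it in HAVING

Corrected query:
SELECT dept FROM employees GROUP BY dept HAVING MIN(salary) > (SELECT AVG(salary) FROM employees)

Result:
(no rows)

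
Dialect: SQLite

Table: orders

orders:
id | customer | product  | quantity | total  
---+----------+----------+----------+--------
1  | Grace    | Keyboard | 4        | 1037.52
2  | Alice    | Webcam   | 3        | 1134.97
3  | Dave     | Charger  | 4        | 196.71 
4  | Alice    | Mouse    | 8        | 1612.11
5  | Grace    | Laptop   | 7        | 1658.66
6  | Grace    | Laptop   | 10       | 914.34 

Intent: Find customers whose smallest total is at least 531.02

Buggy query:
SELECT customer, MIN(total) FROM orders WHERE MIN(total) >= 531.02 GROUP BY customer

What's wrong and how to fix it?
Bug: Aggregates like MIN are computed per group after WHERE runs

Fix: Replace WHERE with HAVING after the GROUP BY

Corrected query:
SELECT customer, MIN(total) FROM orders GROUP BY customer HAVING MIN(total) >= 531.02

Result:
customer | MIN(total)
---------+-----------
Alice    | 1134.97   
Grace    | 914.34    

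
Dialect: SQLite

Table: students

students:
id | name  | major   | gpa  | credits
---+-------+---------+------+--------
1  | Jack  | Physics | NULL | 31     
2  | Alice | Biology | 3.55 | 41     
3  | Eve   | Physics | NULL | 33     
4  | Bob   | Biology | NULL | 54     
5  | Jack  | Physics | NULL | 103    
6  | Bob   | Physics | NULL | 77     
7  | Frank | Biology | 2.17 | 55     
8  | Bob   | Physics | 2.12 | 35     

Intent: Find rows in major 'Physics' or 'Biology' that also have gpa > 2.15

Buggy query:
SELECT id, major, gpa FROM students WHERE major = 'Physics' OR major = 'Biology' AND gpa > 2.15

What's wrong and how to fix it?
Bug: AND binds tighter than OR, so this parses as major = 'Physics' OR (major = 'Biology' AND gpa > 2.15)

Fix: Group the OR with parentheses (or use IN), then AND the threshold

Corrected query:
SELECT id, major, gpa FROM students WHERE (major = 'Physics' OR major = 'Biology') AND gpa > 2.15

Result:
id | major   | gpa 
---+---------+-----
2  | Biology | 3.55
7  | Biology | 2.17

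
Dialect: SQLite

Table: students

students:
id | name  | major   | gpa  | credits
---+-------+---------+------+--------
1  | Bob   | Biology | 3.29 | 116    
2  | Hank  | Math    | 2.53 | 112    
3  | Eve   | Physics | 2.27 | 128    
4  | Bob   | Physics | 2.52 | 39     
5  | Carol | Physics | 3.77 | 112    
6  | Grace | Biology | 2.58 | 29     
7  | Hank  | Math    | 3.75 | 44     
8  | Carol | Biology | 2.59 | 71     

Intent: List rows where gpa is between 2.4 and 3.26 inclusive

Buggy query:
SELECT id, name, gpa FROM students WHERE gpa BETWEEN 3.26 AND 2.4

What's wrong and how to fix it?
Bug: The bounds are reversed; BETWEEN a AND b requires a <= b to match anything

Fix: Write BETWEEN 2.4 AND 3.26

Corrected query:
SELECT id, name, gpa FROM students WHERE gpa BETWEEN 2.4 AND 3.26

Result:
id | name  | gpa 
---+-------+-----
2  | Hank  | 2.53
4  | Bob   | 2.52
6  | Grace | 2.58
8  | Carol | 2.59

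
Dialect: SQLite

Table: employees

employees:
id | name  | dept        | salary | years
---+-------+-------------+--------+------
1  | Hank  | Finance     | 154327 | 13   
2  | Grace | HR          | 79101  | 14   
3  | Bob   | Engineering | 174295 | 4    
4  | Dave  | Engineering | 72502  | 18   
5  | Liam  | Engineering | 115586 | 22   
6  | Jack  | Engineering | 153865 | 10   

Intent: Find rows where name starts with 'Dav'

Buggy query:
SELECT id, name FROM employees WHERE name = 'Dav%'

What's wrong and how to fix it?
Bug: Wildcards only work with LIKE; '=' treats '%' as a literal character

Fix: Replace '=' with LIKE so 'Dav%' is treated as a pattern

Corrected query:
SELECT id, name FROM employees WHERE name LIKE 'Dav%'

Result:
id | name
---+-----
4  | Dave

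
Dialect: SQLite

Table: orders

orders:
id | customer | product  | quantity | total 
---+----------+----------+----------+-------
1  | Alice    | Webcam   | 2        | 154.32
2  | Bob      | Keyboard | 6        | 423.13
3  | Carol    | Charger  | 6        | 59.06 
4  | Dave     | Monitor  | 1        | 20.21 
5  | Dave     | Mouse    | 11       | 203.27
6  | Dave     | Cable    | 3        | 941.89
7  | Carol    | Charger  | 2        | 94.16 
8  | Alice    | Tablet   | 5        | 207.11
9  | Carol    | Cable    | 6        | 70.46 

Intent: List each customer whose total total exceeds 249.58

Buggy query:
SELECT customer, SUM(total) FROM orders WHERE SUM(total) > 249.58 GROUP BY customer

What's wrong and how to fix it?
Bug: SUM(total) is an aggregate, but WHERE filters rows before aggregation

Fix: Use HAVING (which filters groups after aggregation) instead of WHERE

Corrected query:
SELECT customer, SUM(total) FROM orders GROUP BY customer HAVING SUM(total) > 249.58

Result:
customer | SUM(total)
---------+-----------
Alice    | 361.43    
Bob      | 423.13    
Dave     | 1165.37   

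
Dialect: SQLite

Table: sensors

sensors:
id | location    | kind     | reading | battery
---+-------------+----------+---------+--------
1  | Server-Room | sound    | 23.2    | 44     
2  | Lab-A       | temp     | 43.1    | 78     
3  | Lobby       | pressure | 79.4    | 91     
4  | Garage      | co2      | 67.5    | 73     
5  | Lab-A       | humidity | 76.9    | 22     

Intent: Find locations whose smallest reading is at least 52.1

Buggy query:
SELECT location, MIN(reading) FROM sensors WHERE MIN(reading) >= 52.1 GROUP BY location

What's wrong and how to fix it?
Bug: MIN() in WHERE is a misuse of aggregate

Fix: Replace WHERE with HAVING after the GROUP BY

Corrected query:
SELECT location, MIN(reading) FROM sensors GROUP BY location HAVING MIN(reading) >= 52.1

Result:
location | MIN(reading)
---------+-------------
Garage   | 67.5        
Lobby    | 79.4        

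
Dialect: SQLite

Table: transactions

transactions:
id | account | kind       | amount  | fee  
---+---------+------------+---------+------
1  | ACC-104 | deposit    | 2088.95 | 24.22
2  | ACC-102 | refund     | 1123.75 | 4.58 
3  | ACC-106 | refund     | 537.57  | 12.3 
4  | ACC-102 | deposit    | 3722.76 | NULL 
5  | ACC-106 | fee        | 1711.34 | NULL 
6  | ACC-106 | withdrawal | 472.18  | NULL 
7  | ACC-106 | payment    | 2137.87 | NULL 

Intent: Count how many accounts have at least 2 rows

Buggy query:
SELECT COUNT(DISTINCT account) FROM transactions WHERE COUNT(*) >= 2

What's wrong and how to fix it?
Bug: WHERE filters individual rows, not groups, so a group-level COUNT is invalid there

Fix: Group first with HAVING COUNT(*) >= 2, then COUNT the resulting groups

Corrected query:
SELECT COUNT(*) FROM (SELECT account FROM transactions GROUP BY account HAVING COUNT(*) >= 2)

Result:
COUNT(*)
--------
2       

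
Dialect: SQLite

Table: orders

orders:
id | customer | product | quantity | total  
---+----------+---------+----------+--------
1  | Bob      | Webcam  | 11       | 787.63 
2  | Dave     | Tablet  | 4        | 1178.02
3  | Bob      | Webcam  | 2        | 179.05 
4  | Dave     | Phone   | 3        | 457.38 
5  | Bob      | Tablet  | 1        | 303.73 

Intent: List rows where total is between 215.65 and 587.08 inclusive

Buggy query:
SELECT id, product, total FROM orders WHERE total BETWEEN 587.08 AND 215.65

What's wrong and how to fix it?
Bug: The bounds are reversed; BETWEEN a AND b requires a <= b to match anything

Fix: Swap the bounds so the smaller value comes first

Corrected query:
SELECT id, product, total FROM orders WHERE total BETWEEN 215.65 AND 587.08

Result:
id | product | total 
---+---------+-------
4  | Phone   | 457.38
5  | Tablet  | 303.73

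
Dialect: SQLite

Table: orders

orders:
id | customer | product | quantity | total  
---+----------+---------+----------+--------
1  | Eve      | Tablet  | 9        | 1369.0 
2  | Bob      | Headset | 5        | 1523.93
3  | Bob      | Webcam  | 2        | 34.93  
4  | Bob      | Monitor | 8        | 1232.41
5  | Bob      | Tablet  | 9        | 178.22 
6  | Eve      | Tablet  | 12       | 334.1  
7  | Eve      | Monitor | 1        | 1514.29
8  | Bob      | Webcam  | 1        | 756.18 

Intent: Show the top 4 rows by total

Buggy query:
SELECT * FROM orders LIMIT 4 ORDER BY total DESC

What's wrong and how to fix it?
Bug: LIMIT must come after ORDER BY

Fix: Sort with ORDER BY, then apply LIMIT

Corrected query:
SELECT * FROM orders ORDER BY total DESC LIMIT 4

Result:
id | customer | product | quantity | total  
---+----------+---------+----------+--------
2  | Bob      | Headset | 5        | 1523.93
7  | Eve      | Monitor | 1        | 1514.29
1  | Eve      | Tablet  | 9        | 1369   
4  | Bob      | Monitor | 8        | 1232.41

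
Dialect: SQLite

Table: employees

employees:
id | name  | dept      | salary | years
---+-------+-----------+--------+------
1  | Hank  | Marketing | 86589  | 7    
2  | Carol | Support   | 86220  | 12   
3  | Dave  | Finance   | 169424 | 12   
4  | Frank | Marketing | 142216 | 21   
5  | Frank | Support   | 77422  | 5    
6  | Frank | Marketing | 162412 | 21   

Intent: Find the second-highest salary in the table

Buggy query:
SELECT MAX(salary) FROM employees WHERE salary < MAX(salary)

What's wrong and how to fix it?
Bug: MAX(salary) on the right of the comparison is an aggregate-in-WHERE error

Fix: Put the inner MAX in a scalar subquery

Corrected query:
SELECT MAX(salary) FROM employees WHERE salary < (SELECT MAX(salary) FROM employees)

Result:
MAX(salary)
-----------
162412     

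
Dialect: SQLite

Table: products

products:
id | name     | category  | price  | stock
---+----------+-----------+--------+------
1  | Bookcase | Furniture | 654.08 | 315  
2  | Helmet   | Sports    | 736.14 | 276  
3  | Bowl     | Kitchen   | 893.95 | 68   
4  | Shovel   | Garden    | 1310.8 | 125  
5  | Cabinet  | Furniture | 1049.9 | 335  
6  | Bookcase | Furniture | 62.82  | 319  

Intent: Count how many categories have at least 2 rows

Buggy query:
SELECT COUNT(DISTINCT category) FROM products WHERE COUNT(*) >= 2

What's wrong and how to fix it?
Bug: COUNT(*) cannot appear in WHERE; the per-group count doesn't exist yet

Fix: Use a subquery that GROUPs and filters with HAVING, then count its rows

Corrected query:
SELECT COUNT(*) FROM (SELECT category FROM products GROUP BY category HAVING COUNT(*) >= 2)

Result:
COUNT(*)
--------
1       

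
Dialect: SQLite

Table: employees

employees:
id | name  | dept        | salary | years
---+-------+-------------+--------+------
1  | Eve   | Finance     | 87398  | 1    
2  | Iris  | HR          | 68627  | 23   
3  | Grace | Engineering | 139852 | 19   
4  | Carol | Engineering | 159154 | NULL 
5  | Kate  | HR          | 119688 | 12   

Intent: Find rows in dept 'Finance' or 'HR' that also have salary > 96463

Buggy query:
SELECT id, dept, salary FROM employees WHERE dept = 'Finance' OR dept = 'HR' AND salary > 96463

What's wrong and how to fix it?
Bug: Without parentheses, AND is evaluated before OR, so the salary filter only applies to the 'HR' branch

Fix: Add parentheses around the OR so the AND applies to both alternatives

Corrected query:
SELECT id, dept, salary FROM employees WHERE (dept = 'Finance' OR dept = 'HR') AND salary > 96463

Result:
id | dept | salary
---+------+-------
5  | HR   | 119688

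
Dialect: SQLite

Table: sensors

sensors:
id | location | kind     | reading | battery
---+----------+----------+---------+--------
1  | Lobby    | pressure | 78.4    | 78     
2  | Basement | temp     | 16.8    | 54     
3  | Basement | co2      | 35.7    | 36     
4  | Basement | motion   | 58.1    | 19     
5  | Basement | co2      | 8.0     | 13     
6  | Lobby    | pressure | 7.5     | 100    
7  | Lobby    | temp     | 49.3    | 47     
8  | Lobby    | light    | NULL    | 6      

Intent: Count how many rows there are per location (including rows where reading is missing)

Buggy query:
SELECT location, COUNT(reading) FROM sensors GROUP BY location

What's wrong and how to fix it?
Bug: COUNT(reading) skips NULLs, so groups with missing reading are undercounted

Fix: Replace COUNT(reading) with COUNT(*)

Corrected query:
SELECT location, COUNT(*) FROM sensors GROUP BY location

Result:
location | COUNT(*)
---------+---------
Basement | 4       
Lobby    | 4       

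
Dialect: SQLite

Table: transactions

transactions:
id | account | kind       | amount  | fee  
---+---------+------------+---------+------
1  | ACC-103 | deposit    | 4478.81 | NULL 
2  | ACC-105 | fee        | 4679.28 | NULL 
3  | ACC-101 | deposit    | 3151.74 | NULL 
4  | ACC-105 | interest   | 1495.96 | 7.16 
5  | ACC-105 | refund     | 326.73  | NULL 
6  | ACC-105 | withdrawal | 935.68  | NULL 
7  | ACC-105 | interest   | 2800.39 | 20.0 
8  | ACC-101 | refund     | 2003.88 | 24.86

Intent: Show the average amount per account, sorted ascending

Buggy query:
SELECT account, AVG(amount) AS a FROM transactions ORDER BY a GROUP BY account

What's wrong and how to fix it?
Bug: GROUP BY must precede ORDER BY

Fix: Reorder: SELECT … FROM … GROUP BY … ORDER BY …

Corrected query:
SELECT account, AVG(amount) AS a FROM transactions GROUP BY account ORDER BY a

Result:
account | a       
--------+---------
ACC-105 | 2047.608
ACC-101 | 2577.81 
ACC-103 | 4478.81 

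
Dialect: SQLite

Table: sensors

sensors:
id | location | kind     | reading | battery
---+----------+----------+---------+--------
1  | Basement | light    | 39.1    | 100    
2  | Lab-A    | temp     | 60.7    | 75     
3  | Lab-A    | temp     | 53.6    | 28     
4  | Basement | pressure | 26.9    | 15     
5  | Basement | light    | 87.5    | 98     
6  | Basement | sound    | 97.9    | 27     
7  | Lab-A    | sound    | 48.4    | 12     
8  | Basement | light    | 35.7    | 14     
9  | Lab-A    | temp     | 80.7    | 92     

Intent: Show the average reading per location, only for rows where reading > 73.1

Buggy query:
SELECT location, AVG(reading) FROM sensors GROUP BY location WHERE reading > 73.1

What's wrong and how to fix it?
Bug: Row-level WHERE must come before GROUP BY in the clause order

Fix: Move the WHERE clause before GROUP BY

Corrected query:
SELECT location, AVG(reading) FROM sensors WHERE reading > 73.1 GROUP BY location

Result:
location | AVG(reading)
---------+-------------
Basement | 92.7        
Lab-A    | 80.7        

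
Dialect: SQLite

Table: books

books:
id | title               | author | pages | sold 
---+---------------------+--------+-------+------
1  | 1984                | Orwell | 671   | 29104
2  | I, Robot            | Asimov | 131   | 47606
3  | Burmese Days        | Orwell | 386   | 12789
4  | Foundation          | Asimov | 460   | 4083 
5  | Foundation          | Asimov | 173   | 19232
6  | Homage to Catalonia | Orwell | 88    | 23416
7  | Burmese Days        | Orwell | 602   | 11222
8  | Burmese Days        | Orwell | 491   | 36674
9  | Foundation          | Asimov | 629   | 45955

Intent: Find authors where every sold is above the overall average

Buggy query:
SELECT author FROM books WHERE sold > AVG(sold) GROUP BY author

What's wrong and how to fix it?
Bug: AVG() is an aggregate; it can't sit directly in WHERE

Fix: Compute the overall average in a scalar subquery and compare each group's MIN against it in HAVING

Corrected query:
SELECT author FROM books GROUP BY author HAVING MIN(sold) > (SELECT AVG(sold) FROM books)

Result:
(no rows)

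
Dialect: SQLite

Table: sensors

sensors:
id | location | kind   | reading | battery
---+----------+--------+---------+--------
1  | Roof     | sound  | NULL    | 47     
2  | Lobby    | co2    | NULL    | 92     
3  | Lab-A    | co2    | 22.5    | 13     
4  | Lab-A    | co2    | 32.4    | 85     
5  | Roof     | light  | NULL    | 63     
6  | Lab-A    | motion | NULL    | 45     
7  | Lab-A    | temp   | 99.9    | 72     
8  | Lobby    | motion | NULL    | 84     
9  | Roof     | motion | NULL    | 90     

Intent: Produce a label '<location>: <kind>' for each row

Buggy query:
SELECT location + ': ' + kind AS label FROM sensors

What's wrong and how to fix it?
Bug: SQLite uses || for string concatenation; + coerces text to numbers (yielding 0)

Fix: Replace + with || to concatenate text

Corrected query:
SELECT location || ': ' || kind AS label FROM sensors

Result:
label        
-------------
Roof: sound  
Lobby: co2   
Lab-A: co2   
Lab-A: co2   
Roof: light  
Lab-A: motion
Lab-A: temp  
Lobby: motion
Roof: motion 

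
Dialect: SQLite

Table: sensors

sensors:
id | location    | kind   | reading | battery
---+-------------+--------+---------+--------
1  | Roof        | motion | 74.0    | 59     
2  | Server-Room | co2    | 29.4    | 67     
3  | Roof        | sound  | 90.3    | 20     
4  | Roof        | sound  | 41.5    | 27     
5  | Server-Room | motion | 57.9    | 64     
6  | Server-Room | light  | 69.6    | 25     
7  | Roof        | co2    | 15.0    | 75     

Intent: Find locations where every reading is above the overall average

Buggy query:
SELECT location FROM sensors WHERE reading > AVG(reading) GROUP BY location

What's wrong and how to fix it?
Bug: WHERE evaluates per row before aggregation, so AVG() is unavailable

Fix: Use a subquery for AVG and a HAVING MIN(...) filter so the condition holds for every row in the group

Corrected query:
SELECT location FROM sensors GROUP BY location HAVING MIN(reading) > (SELECT AVG(reading) FROM sensors)

Result:
(no rows)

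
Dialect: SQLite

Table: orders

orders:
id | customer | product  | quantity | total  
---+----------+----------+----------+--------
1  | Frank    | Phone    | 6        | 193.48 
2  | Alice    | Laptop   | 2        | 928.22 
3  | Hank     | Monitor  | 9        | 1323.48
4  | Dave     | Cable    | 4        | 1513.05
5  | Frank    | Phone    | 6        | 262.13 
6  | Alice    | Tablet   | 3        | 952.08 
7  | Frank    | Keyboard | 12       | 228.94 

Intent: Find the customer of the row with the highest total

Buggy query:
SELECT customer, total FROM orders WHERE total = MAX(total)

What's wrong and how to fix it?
Bug: WHERE is evaluated per row; an aggregate over the whole table isn't defined there

Fix: Use a subquery: WHERE total = (SELECT MAX(total) FROM orders)

Corrected query:
SELECT customer, total FROM orders WHERE total = (SELECT MAX(total) FROM orders)

Result:
customer | total  
---------+--------
Dave     | 1513.05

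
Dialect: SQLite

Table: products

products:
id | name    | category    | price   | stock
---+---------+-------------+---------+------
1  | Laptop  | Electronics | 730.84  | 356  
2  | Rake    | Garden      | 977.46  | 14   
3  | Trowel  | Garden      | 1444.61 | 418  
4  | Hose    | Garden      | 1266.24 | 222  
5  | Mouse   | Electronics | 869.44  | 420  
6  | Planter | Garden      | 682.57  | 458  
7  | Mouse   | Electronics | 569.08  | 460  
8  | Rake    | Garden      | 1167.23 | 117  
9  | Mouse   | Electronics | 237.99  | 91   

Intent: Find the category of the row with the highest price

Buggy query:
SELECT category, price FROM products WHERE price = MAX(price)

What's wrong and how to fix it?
Bug: MAX(price) is an aggregate and cannot be used directly in WHERE

Fix: Use a subquery: WHERE price = (SELECT MAX(price) FROM products)

Corrected query:
SELECT category, price FROM products WHERE price = (SELECT MAX(price) FROM products)

Result:
category | price  
---------+--------
Garden   | 1444.61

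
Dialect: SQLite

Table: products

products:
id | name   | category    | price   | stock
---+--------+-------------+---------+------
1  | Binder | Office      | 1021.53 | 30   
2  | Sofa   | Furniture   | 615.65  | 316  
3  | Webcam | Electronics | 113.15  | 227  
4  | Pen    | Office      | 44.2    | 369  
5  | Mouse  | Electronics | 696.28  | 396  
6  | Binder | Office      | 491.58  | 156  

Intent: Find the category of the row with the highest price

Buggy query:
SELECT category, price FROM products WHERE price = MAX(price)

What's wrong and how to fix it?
Bug: MAX(price) is an aggregate and cannot be used directly in WHERE

Fix: Wrap MAX in a scalar subquery so WHERE compares against a single value

Corrected query:
SELECT category, price FROM products WHERE price = (SELECT MAX(price) FROM products)

Result:
category | price  
---------+--------
Office   | 1021.53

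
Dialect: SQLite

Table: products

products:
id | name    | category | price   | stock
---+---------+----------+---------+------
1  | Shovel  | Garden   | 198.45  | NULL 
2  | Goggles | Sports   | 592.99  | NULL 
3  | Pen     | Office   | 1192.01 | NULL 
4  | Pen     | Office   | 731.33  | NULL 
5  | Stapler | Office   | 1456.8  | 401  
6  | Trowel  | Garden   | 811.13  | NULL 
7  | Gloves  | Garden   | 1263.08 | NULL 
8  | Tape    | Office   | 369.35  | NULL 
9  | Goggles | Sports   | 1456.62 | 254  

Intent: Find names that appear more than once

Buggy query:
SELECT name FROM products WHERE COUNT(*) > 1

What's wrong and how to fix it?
Bug: WHERE can't reference COUNT(*); aggregates are computed after WHERE

Fix: GROUP BY name, then filter groups with HAVING COUNT(*) > 1

Corrected query:
SELECT name FROM products GROUP BY name HAVING COUNT(*) > 1

Result:
name   
-------
Goggles
Pen    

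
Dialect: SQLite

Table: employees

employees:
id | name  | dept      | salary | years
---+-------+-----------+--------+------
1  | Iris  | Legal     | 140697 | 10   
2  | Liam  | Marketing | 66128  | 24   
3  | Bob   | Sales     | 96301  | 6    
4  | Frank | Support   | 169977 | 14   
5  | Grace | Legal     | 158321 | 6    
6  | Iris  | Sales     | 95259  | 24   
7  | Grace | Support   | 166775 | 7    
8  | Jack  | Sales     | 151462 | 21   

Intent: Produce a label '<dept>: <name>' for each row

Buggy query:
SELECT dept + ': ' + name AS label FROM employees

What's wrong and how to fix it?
Bug: '+' is numeric addition; on text columns SQLite converts them to 0 instead of concatenating

Fix: Replace + with || to concatenate text

Corrected query:
SELECT dept || ': ' || name AS label FROM employees

Result:
label          
---------------
Legal: Iris    
Marketing: Liam
Sales: Bob     
Support: Frank 
Legal: Grace   
Sales: Iris    
Support: Grace 
Sales: Jack    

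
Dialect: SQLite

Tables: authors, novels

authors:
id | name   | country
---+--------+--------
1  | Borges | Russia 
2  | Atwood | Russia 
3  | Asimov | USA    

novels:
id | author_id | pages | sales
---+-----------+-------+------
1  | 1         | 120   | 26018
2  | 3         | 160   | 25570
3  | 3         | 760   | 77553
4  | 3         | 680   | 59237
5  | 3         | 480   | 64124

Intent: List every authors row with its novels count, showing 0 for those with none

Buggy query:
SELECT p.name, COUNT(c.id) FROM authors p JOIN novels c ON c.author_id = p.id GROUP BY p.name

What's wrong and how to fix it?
Bug: An inner join excludes parents with zero children

Fix: Use LEFT JOIN so parents without children still appear (COUNT(c.id) gives 0)

Corrected query:
SELECT p.name, COUNT(c.id) FROM authors p LEFT JOIN novels c ON c.author_id = p.id GROUP BY p.name

Result:
name   | COUNT(c.id)
-------+------------
Asimov | 4          
Atwood | 0          
Borges | 1          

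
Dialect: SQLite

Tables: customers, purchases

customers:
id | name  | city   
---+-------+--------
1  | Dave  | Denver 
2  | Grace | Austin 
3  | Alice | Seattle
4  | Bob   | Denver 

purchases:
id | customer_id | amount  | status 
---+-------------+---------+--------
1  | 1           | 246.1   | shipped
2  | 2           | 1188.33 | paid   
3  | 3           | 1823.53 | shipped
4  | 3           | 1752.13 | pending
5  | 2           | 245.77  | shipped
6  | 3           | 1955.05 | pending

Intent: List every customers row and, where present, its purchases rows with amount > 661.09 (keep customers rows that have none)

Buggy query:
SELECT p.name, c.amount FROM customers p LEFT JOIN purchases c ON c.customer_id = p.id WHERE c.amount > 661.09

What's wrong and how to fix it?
Bug: Filtering c.amount in WHERE discards the NULL rows produced by LEFT JOIN, turning it into an inner join

Fix: Put 'c.amount > 661.09' in the JOIN's ON clause instead of WHERE

Corrected query:
SELECT p.name, c.amount FROM customers p LEFT JOIN purchases c ON c.customer_id = p.id AND c.amount > 661.09

Result:
name  | amount 
------+--------
Dave  | NULL   
Grace | 1188.33
Alice | 1752.13
Alice | 1823.53
Alice | 1955.05
Bob   | NULL   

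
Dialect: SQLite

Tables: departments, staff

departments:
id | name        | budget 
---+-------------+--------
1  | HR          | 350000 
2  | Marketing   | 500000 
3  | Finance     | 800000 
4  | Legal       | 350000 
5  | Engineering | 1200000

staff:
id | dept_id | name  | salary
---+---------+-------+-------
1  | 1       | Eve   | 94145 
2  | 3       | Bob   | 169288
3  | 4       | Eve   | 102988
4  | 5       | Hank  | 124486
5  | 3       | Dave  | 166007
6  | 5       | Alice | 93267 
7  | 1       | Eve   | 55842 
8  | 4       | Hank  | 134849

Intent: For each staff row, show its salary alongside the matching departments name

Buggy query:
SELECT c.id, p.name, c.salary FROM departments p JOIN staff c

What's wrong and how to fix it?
Bug: JOIN with no ON clause produces a cartesian product; every staff row pairs with every departments row

Fix: Specify the join condition linking the foreign key to the parent id

Corrected query:
SELECT c.id, p.name, c.salary FROM departments p JOIN staff c ON c.dept_id = p.id

Result:
id | name        | salary
---+-------------+-------
1  | HR          | 94145 
2  | Finance     | 169288
3  | Legal       | 102988
4  | Engineering | 124486
5  | Finance     | 166007
6  | Engineering | 93267 
7  | HR          | 55842 
8  | Legal       | 134849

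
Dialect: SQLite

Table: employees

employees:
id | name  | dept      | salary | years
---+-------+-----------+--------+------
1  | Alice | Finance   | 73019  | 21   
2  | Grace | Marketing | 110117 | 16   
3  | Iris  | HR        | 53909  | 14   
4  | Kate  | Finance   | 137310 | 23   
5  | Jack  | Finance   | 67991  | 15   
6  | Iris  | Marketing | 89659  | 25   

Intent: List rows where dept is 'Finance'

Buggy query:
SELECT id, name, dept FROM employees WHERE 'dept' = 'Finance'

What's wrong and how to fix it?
Bug: Single quotes denote string literals in SQL; the column name is being compared as a constant string

Fix: Reference the column as dept without single quotes

Corrected query:
SELECT id, name, dept FROM employees WHERE dept = 'Finance'

Result:
id | name  | dept   
---+-------+--------
1  | Alice | Finance
4  | Kate  | Finance
5  | Jack  | Finance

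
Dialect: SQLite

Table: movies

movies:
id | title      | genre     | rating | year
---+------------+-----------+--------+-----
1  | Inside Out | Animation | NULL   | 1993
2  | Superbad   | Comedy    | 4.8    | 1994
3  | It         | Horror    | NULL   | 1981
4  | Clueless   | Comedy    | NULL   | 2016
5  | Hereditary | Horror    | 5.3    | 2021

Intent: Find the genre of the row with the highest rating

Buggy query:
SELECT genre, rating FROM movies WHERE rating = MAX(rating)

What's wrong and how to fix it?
Bug: MAX(rating) is an aggregate and cannot be used directly in WHERE

Fix: Use a subquery: WHERE rating = (SELECT MAX(rating) FROM movies)

Corrected query:
SELECT genre, rating FROM movies WHERE rating = (SELECT MAX(rating) FROM movies)

Result:
genre  | rating
-------+-------
Horror | 5.3   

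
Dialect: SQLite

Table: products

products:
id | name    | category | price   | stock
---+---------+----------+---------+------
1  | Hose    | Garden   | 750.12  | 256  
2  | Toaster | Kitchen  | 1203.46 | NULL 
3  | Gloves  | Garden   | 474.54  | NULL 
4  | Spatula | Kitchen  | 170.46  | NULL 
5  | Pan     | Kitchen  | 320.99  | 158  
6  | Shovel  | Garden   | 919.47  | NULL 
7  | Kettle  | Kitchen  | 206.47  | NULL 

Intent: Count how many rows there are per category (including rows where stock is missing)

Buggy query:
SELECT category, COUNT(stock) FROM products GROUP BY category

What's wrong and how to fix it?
Bug: COUNT(stock) skips NULLs, so groups with missing stock are undercounted

Fix: Replace COUNT(stock) with COUNT(*)

Corrected query:
SELECT category, COUNT(*) FROM products GROUP BY category

Result:
category | COUNT(*)
---------+---------
Garden   | 3       
Kitchen  | 4       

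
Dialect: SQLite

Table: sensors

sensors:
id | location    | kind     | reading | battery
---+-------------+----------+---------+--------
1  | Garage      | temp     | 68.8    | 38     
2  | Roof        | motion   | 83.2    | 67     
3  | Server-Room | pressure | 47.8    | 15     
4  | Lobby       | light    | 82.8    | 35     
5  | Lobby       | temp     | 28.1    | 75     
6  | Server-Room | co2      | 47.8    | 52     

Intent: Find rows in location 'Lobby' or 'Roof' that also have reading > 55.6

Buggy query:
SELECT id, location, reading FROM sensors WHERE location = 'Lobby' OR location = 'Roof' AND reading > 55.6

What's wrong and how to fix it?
Bug: Without parentheses, AND is evaluated before OR, so the reading filter only applies to the 'Roof' branch

Fix: Add parentheses around the OR so the AND applies to both alternatives

Corrected query:
SELECT id, location, reading FROM sensors WHERE (location = 'Lobby' OR location = 'Roof') AND reading > 55.6

Result:
id | location | reading
---+----------+--------
2  | Roof     | 83.2   
4  | Lobby    | 82.8   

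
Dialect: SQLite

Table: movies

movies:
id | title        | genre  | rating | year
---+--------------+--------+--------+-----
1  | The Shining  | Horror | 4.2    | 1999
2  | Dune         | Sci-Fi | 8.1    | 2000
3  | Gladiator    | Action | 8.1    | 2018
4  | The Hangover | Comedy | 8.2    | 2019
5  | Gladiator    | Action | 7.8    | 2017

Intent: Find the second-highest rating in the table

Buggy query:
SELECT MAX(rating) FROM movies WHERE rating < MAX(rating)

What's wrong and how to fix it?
Bug: MAX(rating) on the right of the comparison is an aggregate-in-WHERE error

Fix: Compute the overall MAX in a subquery, then take MAX of rows below it

Corrected query:
SELECT MAX(rating) FROM movies WHERE rating < (SELECT MAX(rating) FROM movies)

Result:
MAX(rating)
-----------
8.1        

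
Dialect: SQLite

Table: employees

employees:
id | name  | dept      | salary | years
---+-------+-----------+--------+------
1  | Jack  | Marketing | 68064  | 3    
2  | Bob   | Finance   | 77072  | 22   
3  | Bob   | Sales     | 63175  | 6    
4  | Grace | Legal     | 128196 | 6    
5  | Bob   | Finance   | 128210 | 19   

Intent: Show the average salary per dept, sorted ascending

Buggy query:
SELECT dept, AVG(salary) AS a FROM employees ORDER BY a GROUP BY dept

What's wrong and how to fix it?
Bug: ORDER BY appears before GROUP BY; SQL clause order requires GROUP BY first

Fix: Reorder: SELECT … FROM … GROUP BY … ORDER BY …

Corrected query:
SELECT dept, AVG(salary) AS a FROM employees GROUP BY dept ORDER BY a

Result:
dept      | a     
----------+-------
Sales     | 63175 
Marketing | 68064 
Finance   | 102641
Legal     | 128196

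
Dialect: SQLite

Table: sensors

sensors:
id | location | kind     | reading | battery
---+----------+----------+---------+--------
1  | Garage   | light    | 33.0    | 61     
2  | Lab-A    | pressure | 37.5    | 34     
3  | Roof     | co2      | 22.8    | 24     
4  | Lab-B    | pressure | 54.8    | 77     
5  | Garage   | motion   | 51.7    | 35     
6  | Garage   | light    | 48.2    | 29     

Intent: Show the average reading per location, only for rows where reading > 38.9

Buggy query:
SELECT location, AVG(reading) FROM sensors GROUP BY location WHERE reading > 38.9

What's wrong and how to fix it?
Bug: WHERE cannot follow GROUP BY

Fix: Move the WHERE clause before GROUP BY

Corrected query:
SELECT location, AVG(reading) FROM sensors WHERE reading > 38.9 GROUP BY location

Result:
location | AVG(reading)
---------+-------------
Garage   | 49.95       
Lab-B    | 54.8        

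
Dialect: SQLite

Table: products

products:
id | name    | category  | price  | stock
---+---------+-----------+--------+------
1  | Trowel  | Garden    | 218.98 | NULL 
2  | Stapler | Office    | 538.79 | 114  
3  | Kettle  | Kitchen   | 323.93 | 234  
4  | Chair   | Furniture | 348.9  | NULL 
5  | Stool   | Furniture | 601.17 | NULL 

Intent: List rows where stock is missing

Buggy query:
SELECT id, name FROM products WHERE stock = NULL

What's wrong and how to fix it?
Bug: Comparing to NULL with '=' never matches; NULL = NULL is unknown, not true

Fix: Use IS NULL to test for NULL

Corrected query:
SELECT id, name FROM products WHERE stock IS NULL

Result:
id | name  
---+-------
1  | Trowel
4  | Chair 
5  | Stool 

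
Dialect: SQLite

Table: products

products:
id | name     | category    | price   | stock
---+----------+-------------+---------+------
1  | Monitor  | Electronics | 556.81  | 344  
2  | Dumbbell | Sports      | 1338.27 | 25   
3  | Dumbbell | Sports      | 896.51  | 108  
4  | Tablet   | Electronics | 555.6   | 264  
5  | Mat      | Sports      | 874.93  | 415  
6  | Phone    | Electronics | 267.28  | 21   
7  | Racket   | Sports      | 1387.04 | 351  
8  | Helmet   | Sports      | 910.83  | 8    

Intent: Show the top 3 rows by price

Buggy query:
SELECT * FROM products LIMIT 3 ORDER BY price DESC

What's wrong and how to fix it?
Bug: LIMIT must come after ORDER BY

Fix: Sort with ORDER BY, then apply LIMIT

Corrected query:
SELECT * FROM products ORDER BY price DESC LIMIT 3

Result:
id | name     | category | price   | stock
---+----------+----------+---------+------
7  | Racket   | Sports   | 1387.04 | 351  
2  | Dumbbell | Sports   | 1338.27 | 25   
8  | Helmet   | Sports   | 910.83  | 8    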